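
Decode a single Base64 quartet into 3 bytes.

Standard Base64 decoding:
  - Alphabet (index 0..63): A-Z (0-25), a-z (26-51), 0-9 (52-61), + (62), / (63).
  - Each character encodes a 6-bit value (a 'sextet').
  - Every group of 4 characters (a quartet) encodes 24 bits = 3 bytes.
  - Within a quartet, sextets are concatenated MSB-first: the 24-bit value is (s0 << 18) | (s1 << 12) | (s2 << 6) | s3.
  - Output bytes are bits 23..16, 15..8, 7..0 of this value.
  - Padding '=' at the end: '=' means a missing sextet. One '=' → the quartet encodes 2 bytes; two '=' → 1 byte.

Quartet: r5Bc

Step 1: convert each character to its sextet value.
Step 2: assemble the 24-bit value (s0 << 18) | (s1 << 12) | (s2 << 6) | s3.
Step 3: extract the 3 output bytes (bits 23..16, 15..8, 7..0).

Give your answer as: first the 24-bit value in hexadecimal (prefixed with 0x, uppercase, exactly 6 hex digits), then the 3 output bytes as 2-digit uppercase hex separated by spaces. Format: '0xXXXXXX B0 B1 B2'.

Answer: 0xAF905C AF 90 5C

Derivation:
Sextets: r=43, 5=57, B=1, c=28
24-bit: (43<<18) | (57<<12) | (1<<6) | 28
      = 0xAC0000 | 0x039000 | 0x000040 | 0x00001C
      = 0xAF905C
Bytes: (v>>16)&0xFF=AF, (v>>8)&0xFF=90, v&0xFF=5C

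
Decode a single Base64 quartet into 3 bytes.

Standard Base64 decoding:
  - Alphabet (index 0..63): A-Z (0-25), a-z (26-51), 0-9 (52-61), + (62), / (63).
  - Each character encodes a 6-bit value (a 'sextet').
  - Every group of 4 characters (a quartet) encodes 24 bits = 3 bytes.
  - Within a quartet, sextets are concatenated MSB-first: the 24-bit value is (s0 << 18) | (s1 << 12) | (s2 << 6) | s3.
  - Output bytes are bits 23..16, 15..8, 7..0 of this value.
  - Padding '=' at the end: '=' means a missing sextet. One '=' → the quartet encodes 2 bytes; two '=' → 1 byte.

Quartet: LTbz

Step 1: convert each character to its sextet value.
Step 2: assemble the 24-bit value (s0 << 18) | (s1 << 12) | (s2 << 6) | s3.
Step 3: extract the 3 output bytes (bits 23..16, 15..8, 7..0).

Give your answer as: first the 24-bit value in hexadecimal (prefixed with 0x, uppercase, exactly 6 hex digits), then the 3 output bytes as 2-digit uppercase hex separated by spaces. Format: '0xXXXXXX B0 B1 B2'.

Sextets: L=11, T=19, b=27, z=51
24-bit: (11<<18) | (19<<12) | (27<<6) | 51
      = 0x2C0000 | 0x013000 | 0x0006C0 | 0x000033
      = 0x2D36F3
Bytes: (v>>16)&0xFF=2D, (v>>8)&0xFF=36, v&0xFF=F3

Answer: 0x2D36F3 2D 36 F3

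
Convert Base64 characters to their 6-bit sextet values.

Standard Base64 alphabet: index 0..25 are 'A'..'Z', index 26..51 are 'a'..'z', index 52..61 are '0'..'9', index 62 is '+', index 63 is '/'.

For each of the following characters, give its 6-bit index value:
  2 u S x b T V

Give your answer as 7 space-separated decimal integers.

Answer: 54 46 18 49 27 19 21

Derivation:
'2': 0..9 range, 52 + ord('2') − ord('0') = 54
'u': a..z range, 26 + ord('u') − ord('a') = 46
'S': A..Z range, ord('S') − ord('A') = 18
'x': a..z range, 26 + ord('x') − ord('a') = 49
'b': a..z range, 26 + ord('b') − ord('a') = 27
'T': A..Z range, ord('T') − ord('A') = 19
'V': A..Z range, ord('V') − ord('A') = 21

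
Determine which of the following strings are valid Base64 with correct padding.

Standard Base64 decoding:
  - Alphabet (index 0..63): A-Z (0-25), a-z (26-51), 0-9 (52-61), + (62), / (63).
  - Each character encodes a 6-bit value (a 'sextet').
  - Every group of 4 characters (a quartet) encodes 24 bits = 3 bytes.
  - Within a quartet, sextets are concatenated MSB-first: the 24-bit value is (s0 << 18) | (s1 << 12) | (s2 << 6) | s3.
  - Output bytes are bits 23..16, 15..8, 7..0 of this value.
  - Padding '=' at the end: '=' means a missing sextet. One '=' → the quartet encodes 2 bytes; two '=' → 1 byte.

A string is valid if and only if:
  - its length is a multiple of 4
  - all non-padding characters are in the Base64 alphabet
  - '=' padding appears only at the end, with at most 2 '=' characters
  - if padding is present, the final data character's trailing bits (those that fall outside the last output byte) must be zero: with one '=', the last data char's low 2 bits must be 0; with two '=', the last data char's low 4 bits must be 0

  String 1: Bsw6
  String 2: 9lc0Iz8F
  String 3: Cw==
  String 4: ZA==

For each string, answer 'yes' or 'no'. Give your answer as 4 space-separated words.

Answer: yes yes yes yes

Derivation:
String 1: 'Bsw6' → valid
String 2: '9lc0Iz8F' → valid
String 3: 'Cw==' → valid
String 4: 'ZA==' → valid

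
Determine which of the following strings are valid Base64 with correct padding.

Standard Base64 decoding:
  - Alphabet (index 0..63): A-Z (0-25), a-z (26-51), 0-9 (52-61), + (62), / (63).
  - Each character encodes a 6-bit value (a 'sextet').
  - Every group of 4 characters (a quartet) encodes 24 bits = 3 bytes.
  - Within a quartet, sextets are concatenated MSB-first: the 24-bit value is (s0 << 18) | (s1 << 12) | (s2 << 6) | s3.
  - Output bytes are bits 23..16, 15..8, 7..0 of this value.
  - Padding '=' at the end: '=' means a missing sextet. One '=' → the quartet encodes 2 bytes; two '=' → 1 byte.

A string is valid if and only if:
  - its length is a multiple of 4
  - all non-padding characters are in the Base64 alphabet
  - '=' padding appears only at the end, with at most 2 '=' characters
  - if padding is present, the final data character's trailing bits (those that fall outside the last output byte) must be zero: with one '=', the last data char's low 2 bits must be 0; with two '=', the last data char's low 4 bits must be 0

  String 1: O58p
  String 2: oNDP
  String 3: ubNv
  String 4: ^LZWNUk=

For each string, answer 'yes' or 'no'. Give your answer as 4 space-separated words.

String 1: 'O58p' → valid
String 2: 'oNDP' → valid
String 3: 'ubNv' → valid
String 4: '^LZWNUk=' → invalid (bad char(s): ['^'])

Answer: yes yes yes no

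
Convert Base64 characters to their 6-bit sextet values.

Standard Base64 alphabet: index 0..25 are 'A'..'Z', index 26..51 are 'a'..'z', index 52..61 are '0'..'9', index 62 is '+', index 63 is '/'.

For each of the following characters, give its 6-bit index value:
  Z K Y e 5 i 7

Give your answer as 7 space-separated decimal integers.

Answer: 25 10 24 30 57 34 59

Derivation:
'Z': A..Z range, ord('Z') − ord('A') = 25
'K': A..Z range, ord('K') − ord('A') = 10
'Y': A..Z range, ord('Y') − ord('A') = 24
'e': a..z range, 26 + ord('e') − ord('a') = 30
'5': 0..9 range, 52 + ord('5') − ord('0') = 57
'i': a..z range, 26 + ord('i') − ord('a') = 34
'7': 0..9 range, 52 + ord('7') − ord('0') = 59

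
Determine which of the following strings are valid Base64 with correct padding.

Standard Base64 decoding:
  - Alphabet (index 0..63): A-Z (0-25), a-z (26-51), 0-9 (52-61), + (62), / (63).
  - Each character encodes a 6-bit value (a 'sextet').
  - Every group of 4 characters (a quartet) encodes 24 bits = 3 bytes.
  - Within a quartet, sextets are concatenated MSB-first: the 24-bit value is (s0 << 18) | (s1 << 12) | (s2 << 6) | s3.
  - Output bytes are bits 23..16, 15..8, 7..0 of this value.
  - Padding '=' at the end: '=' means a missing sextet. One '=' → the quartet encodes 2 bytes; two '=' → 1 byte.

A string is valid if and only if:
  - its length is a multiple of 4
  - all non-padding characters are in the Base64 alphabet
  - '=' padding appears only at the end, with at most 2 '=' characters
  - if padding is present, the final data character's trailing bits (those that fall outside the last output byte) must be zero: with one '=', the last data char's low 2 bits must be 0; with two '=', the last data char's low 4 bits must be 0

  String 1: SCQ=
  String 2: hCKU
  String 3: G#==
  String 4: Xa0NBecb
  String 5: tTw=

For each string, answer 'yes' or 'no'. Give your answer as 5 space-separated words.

Answer: yes yes no yes yes

Derivation:
String 1: 'SCQ=' → valid
String 2: 'hCKU' → valid
String 3: 'G#==' → invalid (bad char(s): ['#'])
String 4: 'Xa0NBecb' → valid
String 5: 'tTw=' → valid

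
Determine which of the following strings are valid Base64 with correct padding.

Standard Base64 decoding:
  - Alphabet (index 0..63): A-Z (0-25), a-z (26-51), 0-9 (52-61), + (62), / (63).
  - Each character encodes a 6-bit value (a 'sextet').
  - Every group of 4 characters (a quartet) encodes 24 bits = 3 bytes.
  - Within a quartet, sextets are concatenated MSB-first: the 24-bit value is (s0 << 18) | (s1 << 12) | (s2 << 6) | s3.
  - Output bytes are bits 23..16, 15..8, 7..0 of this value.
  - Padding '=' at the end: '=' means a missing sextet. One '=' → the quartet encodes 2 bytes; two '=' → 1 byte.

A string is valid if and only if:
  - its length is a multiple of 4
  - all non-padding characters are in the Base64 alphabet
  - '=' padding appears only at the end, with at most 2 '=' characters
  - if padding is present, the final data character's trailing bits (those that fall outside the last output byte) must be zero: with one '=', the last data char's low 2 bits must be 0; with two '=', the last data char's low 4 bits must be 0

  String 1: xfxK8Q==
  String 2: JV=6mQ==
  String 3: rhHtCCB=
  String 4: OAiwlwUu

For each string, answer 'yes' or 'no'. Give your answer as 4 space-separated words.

String 1: 'xfxK8Q==' → valid
String 2: 'JV=6mQ==' → invalid (bad char(s): ['=']; '=' in middle)
String 3: 'rhHtCCB=' → invalid (bad trailing bits)
String 4: 'OAiwlwUu' → valid

Answer: yes no no yes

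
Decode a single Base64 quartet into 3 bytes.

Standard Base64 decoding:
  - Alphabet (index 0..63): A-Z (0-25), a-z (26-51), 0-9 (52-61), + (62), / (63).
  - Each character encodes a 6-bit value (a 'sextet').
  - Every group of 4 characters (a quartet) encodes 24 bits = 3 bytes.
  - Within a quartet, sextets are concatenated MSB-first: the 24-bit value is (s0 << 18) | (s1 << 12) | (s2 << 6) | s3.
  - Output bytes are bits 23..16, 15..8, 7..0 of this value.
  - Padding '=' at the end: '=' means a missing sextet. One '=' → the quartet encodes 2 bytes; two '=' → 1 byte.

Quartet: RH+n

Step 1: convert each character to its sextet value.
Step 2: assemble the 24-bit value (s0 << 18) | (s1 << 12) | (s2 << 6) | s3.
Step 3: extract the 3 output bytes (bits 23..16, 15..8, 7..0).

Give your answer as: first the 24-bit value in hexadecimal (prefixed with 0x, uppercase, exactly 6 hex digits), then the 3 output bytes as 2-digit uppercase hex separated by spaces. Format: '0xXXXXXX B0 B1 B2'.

Answer: 0x447FA7 44 7F A7

Derivation:
Sextets: R=17, H=7, +=62, n=39
24-bit: (17<<18) | (7<<12) | (62<<6) | 39
      = 0x440000 | 0x007000 | 0x000F80 | 0x000027
      = 0x447FA7
Bytes: (v>>16)&0xFF=44, (v>>8)&0xFF=7F, v&0xFF=A7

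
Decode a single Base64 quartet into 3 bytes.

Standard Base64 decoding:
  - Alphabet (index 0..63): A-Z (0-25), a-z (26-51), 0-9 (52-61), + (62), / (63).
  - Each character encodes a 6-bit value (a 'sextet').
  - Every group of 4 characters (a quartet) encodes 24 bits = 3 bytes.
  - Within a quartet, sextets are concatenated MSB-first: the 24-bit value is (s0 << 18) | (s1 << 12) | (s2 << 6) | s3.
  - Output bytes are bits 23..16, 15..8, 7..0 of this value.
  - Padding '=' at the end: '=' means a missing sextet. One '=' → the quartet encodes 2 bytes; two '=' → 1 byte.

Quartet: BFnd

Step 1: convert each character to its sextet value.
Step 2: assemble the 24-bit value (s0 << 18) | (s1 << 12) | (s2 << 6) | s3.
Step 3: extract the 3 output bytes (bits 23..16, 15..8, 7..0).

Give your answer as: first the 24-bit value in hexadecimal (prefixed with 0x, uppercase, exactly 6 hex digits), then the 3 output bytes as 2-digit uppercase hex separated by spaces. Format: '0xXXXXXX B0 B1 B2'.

Answer: 0x0459DD 04 59 DD

Derivation:
Sextets: B=1, F=5, n=39, d=29
24-bit: (1<<18) | (5<<12) | (39<<6) | 29
      = 0x040000 | 0x005000 | 0x0009C0 | 0x00001D
      = 0x0459DD
Bytes: (v>>16)&0xFF=04, (v>>8)&0xFF=59, v&0xFF=DD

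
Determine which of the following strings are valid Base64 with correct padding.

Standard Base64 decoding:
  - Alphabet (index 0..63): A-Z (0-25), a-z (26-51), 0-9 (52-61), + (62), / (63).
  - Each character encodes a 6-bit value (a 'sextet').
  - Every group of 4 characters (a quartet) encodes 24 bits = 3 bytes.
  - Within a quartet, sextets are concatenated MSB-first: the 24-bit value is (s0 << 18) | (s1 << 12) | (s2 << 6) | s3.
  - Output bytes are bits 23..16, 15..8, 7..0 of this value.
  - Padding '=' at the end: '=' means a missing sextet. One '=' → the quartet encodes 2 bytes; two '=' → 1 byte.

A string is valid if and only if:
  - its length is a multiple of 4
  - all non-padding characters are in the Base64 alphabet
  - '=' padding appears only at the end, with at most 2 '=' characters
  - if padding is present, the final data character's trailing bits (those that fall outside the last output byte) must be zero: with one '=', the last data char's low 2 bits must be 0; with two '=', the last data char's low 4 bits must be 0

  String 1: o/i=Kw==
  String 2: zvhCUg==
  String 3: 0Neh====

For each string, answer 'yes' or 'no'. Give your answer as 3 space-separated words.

String 1: 'o/i=Kw==' → invalid (bad char(s): ['=']; '=' in middle)
String 2: 'zvhCUg==' → valid
String 3: '0Neh====' → invalid (4 pad chars (max 2))

Answer: no yes no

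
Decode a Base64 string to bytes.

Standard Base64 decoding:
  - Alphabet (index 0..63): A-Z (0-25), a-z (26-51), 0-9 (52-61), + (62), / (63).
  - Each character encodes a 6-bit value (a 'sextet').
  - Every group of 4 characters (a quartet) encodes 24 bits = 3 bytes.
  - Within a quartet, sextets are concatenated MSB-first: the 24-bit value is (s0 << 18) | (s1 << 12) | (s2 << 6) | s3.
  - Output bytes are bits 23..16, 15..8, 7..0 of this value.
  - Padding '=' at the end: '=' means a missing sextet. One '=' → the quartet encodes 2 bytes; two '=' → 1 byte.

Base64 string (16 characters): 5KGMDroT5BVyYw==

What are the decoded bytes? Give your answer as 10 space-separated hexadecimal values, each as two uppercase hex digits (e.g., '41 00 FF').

Answer: E4 A1 8C 0E BA 13 E4 15 72 63

Derivation:
After char 0 ('5'=57): chars_in_quartet=1 acc=0x39 bytes_emitted=0
After char 1 ('K'=10): chars_in_quartet=2 acc=0xE4A bytes_emitted=0
After char 2 ('G'=6): chars_in_quartet=3 acc=0x39286 bytes_emitted=0
After char 3 ('M'=12): chars_in_quartet=4 acc=0xE4A18C -> emit E4 A1 8C, reset; bytes_emitted=3
After char 4 ('D'=3): chars_in_quartet=1 acc=0x3 bytes_emitted=3
After char 5 ('r'=43): chars_in_quartet=2 acc=0xEB bytes_emitted=3
After char 6 ('o'=40): chars_in_quartet=3 acc=0x3AE8 bytes_emitted=3
After char 7 ('T'=19): chars_in_quartet=4 acc=0xEBA13 -> emit 0E BA 13, reset; bytes_emitted=6
After char 8 ('5'=57): chars_in_quartet=1 acc=0x39 bytes_emitted=6
After char 9 ('B'=1): chars_in_quartet=2 acc=0xE41 bytes_emitted=6
After char 10 ('V'=21): chars_in_quartet=3 acc=0x39055 bytes_emitted=6
After char 11 ('y'=50): chars_in_quartet=4 acc=0xE41572 -> emit E4 15 72, reset; bytes_emitted=9
After char 12 ('Y'=24): chars_in_quartet=1 acc=0x18 bytes_emitted=9
After char 13 ('w'=48): chars_in_quartet=2 acc=0x630 bytes_emitted=9
Padding '==': partial quartet acc=0x630 -> emit 63; bytes_emitted=10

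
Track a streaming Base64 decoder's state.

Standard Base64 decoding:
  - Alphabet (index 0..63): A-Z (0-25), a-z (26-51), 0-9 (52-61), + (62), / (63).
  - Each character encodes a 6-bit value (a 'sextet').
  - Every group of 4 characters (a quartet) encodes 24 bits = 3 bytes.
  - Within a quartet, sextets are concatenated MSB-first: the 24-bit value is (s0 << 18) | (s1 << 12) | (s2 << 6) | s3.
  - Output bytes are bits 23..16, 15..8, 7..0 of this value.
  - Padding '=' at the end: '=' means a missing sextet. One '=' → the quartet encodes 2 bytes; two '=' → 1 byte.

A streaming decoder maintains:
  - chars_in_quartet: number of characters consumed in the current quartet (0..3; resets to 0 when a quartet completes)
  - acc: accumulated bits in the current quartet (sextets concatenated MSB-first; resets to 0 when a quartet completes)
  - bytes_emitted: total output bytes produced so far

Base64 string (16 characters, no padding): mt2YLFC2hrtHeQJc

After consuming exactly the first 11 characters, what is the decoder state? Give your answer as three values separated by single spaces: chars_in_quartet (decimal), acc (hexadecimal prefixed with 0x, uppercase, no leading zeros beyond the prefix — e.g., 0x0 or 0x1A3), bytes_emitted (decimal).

After char 0 ('m'=38): chars_in_quartet=1 acc=0x26 bytes_emitted=0
After char 1 ('t'=45): chars_in_quartet=2 acc=0x9AD bytes_emitted=0
After char 2 ('2'=54): chars_in_quartet=3 acc=0x26B76 bytes_emitted=0
After char 3 ('Y'=24): chars_in_quartet=4 acc=0x9ADD98 -> emit 9A DD 98, reset; bytes_emitted=3
After char 4 ('L'=11): chars_in_quartet=1 acc=0xB bytes_emitted=3
After char 5 ('F'=5): chars_in_quartet=2 acc=0x2C5 bytes_emitted=3
After char 6 ('C'=2): chars_in_quartet=3 acc=0xB142 bytes_emitted=3
After char 7 ('2'=54): chars_in_quartet=4 acc=0x2C50B6 -> emit 2C 50 B6, reset; bytes_emitted=6
After char 8 ('h'=33): chars_in_quartet=1 acc=0x21 bytes_emitted=6
After char 9 ('r'=43): chars_in_quartet=2 acc=0x86B bytes_emitted=6
After char 10 ('t'=45): chars_in_quartet=3 acc=0x21AED bytes_emitted=6

Answer: 3 0x21AED 6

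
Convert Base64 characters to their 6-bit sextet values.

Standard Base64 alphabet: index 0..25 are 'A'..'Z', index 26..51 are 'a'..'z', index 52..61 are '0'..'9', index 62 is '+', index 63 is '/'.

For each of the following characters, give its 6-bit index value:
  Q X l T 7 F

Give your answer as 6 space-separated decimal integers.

'Q': A..Z range, ord('Q') − ord('A') = 16
'X': A..Z range, ord('X') − ord('A') = 23
'l': a..z range, 26 + ord('l') − ord('a') = 37
'T': A..Z range, ord('T') − ord('A') = 19
'7': 0..9 range, 52 + ord('7') − ord('0') = 59
'F': A..Z range, ord('F') − ord('A') = 5

Answer: 16 23 37 19 59 5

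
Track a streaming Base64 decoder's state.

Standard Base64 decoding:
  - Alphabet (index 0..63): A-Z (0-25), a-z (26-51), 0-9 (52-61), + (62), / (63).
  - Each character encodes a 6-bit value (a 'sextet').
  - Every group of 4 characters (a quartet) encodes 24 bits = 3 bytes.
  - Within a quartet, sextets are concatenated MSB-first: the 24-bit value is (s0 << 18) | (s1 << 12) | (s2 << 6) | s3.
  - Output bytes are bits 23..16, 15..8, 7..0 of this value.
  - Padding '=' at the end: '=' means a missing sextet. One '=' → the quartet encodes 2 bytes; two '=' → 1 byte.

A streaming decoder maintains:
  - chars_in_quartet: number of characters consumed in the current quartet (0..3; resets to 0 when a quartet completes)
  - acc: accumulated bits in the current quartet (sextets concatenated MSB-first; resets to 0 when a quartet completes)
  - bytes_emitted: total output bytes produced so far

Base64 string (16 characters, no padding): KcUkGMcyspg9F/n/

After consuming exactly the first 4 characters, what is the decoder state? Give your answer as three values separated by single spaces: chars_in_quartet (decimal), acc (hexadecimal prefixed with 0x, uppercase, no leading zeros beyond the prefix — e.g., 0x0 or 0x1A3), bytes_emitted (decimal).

After char 0 ('K'=10): chars_in_quartet=1 acc=0xA bytes_emitted=0
After char 1 ('c'=28): chars_in_quartet=2 acc=0x29C bytes_emitted=0
After char 2 ('U'=20): chars_in_quartet=3 acc=0xA714 bytes_emitted=0
After char 3 ('k'=36): chars_in_quartet=4 acc=0x29C524 -> emit 29 C5 24, reset; bytes_emitted=3

Answer: 0 0x0 3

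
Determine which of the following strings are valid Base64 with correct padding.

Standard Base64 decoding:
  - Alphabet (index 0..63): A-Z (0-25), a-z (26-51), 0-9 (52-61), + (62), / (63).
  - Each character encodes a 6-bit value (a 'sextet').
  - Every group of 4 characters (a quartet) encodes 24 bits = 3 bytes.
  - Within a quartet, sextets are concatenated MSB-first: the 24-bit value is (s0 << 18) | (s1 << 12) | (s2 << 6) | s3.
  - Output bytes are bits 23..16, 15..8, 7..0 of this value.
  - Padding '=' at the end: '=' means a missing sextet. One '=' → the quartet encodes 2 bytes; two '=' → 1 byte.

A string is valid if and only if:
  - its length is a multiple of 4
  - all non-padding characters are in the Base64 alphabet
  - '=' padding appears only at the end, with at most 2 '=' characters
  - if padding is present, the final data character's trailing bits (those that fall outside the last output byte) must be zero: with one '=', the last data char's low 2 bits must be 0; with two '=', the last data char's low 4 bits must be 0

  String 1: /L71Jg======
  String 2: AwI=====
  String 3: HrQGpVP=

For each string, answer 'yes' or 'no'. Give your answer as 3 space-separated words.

Answer: no no no

Derivation:
String 1: '/L71Jg======' → invalid (6 pad chars (max 2))
String 2: 'AwI=====' → invalid (5 pad chars (max 2))
String 3: 'HrQGpVP=' → invalid (bad trailing bits)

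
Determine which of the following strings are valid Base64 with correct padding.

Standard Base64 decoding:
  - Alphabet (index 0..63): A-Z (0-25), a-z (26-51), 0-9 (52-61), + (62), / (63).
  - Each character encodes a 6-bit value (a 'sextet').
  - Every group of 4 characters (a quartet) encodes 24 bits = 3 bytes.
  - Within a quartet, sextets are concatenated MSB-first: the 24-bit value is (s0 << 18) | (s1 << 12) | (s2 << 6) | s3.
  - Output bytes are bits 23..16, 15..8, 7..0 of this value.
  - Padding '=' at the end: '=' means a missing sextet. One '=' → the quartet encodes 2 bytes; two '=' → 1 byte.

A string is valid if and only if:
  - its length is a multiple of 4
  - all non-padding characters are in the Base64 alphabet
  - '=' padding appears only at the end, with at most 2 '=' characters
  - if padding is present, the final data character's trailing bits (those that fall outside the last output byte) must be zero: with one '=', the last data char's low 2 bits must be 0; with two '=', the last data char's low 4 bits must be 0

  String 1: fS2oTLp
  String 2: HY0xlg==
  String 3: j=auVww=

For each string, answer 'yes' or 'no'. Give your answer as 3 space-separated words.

String 1: 'fS2oTLp' → invalid (len=7 not mult of 4)
String 2: 'HY0xlg==' → valid
String 3: 'j=auVww=' → invalid (bad char(s): ['=']; '=' in middle)

Answer: no yes no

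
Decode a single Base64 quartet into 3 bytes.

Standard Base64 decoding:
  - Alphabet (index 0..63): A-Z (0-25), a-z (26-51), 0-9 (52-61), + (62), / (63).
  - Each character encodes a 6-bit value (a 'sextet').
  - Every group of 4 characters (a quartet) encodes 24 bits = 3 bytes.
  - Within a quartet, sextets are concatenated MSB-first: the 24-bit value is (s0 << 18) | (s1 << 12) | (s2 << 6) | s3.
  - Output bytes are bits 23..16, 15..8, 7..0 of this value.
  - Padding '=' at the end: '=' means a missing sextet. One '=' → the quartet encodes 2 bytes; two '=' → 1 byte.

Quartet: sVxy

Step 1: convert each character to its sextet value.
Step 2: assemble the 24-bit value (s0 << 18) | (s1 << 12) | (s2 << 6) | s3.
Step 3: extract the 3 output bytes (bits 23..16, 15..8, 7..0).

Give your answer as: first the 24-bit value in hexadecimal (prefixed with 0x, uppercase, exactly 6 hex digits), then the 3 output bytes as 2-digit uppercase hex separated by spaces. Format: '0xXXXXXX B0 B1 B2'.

Sextets: s=44, V=21, x=49, y=50
24-bit: (44<<18) | (21<<12) | (49<<6) | 50
      = 0xB00000 | 0x015000 | 0x000C40 | 0x000032
      = 0xB15C72
Bytes: (v>>16)&0xFF=B1, (v>>8)&0xFF=5C, v&0xFF=72

Answer: 0xB15C72 B1 5C 72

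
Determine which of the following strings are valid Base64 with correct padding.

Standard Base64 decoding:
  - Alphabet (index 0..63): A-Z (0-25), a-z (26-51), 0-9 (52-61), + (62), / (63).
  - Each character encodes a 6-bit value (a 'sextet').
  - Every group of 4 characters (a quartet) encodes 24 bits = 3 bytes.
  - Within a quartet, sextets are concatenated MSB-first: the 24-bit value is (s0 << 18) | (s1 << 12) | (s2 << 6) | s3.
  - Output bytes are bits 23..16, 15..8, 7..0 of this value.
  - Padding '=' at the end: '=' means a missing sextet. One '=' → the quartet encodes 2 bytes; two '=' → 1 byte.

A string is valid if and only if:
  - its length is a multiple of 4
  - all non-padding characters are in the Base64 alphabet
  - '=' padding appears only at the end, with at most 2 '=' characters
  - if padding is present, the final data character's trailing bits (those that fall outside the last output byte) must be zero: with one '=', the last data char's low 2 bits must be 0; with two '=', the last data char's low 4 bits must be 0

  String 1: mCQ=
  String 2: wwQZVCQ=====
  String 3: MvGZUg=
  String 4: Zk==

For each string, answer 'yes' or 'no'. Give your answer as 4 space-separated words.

Answer: yes no no no

Derivation:
String 1: 'mCQ=' → valid
String 2: 'wwQZVCQ=====' → invalid (5 pad chars (max 2))
String 3: 'MvGZUg=' → invalid (len=7 not mult of 4)
String 4: 'Zk==' → invalid (bad trailing bits)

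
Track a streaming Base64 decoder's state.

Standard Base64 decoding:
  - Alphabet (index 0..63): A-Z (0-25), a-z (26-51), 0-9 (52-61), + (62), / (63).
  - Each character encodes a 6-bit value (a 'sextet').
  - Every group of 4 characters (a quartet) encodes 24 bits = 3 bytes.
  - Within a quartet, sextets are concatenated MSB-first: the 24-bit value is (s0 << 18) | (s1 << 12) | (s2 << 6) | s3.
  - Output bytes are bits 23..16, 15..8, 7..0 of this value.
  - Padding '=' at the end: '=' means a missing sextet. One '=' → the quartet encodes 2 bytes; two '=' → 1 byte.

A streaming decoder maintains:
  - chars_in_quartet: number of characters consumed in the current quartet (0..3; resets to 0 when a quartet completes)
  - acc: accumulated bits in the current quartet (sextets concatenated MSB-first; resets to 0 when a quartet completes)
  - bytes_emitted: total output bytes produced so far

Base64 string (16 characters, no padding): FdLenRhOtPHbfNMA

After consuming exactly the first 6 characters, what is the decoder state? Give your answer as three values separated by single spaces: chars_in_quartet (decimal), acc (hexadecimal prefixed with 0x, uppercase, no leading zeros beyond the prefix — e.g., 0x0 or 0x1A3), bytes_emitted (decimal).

Answer: 2 0x9D1 3

Derivation:
After char 0 ('F'=5): chars_in_quartet=1 acc=0x5 bytes_emitted=0
After char 1 ('d'=29): chars_in_quartet=2 acc=0x15D bytes_emitted=0
After char 2 ('L'=11): chars_in_quartet=3 acc=0x574B bytes_emitted=0
After char 3 ('e'=30): chars_in_quartet=4 acc=0x15D2DE -> emit 15 D2 DE, reset; bytes_emitted=3
After char 4 ('n'=39): chars_in_quartet=1 acc=0x27 bytes_emitted=3
After char 5 ('R'=17): chars_in_quartet=2 acc=0x9D1 bytes_emitted=3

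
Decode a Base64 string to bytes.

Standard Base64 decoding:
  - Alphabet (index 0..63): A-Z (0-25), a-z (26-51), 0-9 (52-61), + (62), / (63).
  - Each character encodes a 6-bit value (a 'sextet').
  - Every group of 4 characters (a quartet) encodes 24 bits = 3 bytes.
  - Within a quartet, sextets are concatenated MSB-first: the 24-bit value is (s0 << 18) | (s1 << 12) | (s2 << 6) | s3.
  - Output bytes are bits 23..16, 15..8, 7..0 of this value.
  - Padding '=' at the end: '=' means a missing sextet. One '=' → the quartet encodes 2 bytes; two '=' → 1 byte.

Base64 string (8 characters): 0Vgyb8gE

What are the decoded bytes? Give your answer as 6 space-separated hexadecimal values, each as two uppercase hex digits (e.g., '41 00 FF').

Answer: D1 58 32 6F C8 04

Derivation:
After char 0 ('0'=52): chars_in_quartet=1 acc=0x34 bytes_emitted=0
After char 1 ('V'=21): chars_in_quartet=2 acc=0xD15 bytes_emitted=0
After char 2 ('g'=32): chars_in_quartet=3 acc=0x34560 bytes_emitted=0
After char 3 ('y'=50): chars_in_quartet=4 acc=0xD15832 -> emit D1 58 32, reset; bytes_emitted=3
After char 4 ('b'=27): chars_in_quartet=1 acc=0x1B bytes_emitted=3
After char 5 ('8'=60): chars_in_quartet=2 acc=0x6FC bytes_emitted=3
After char 6 ('g'=32): chars_in_quartet=3 acc=0x1BF20 bytes_emitted=3
After char 7 ('E'=4): chars_in_quartet=4 acc=0x6FC804 -> emit 6F C8 04, reset; bytes_emitted=6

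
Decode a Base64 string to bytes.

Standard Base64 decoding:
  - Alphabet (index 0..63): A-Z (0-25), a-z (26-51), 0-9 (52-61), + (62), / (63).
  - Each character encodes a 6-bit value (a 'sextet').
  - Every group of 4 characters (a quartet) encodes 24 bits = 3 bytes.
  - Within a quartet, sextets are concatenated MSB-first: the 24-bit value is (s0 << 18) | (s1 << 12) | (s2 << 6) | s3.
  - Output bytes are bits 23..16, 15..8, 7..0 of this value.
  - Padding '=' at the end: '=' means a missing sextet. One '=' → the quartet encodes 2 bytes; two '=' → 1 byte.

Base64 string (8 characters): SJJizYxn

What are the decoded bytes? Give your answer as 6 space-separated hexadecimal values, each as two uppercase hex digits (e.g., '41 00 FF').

Answer: 48 92 62 CD 8C 67

Derivation:
After char 0 ('S'=18): chars_in_quartet=1 acc=0x12 bytes_emitted=0
After char 1 ('J'=9): chars_in_quartet=2 acc=0x489 bytes_emitted=0
After char 2 ('J'=9): chars_in_quartet=3 acc=0x12249 bytes_emitted=0
After char 3 ('i'=34): chars_in_quartet=4 acc=0x489262 -> emit 48 92 62, reset; bytes_emitted=3
After char 4 ('z'=51): chars_in_quartet=1 acc=0x33 bytes_emitted=3
After char 5 ('Y'=24): chars_in_quartet=2 acc=0xCD8 bytes_emitted=3
After char 6 ('x'=49): chars_in_quartet=3 acc=0x33631 bytes_emitted=3
After char 7 ('n'=39): chars_in_quartet=4 acc=0xCD8C67 -> emit CD 8C 67, reset; bytes_emitted=6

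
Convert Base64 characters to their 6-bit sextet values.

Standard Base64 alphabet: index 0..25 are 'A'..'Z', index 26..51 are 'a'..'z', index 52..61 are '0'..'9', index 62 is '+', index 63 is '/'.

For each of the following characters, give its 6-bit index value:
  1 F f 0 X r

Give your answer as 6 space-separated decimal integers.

Answer: 53 5 31 52 23 43

Derivation:
'1': 0..9 range, 52 + ord('1') − ord('0') = 53
'F': A..Z range, ord('F') − ord('A') = 5
'f': a..z range, 26 + ord('f') − ord('a') = 31
'0': 0..9 range, 52 + ord('0') − ord('0') = 52
'X': A..Z range, ord('X') − ord('A') = 23
'r': a..z range, 26 + ord('r') − ord('a') = 43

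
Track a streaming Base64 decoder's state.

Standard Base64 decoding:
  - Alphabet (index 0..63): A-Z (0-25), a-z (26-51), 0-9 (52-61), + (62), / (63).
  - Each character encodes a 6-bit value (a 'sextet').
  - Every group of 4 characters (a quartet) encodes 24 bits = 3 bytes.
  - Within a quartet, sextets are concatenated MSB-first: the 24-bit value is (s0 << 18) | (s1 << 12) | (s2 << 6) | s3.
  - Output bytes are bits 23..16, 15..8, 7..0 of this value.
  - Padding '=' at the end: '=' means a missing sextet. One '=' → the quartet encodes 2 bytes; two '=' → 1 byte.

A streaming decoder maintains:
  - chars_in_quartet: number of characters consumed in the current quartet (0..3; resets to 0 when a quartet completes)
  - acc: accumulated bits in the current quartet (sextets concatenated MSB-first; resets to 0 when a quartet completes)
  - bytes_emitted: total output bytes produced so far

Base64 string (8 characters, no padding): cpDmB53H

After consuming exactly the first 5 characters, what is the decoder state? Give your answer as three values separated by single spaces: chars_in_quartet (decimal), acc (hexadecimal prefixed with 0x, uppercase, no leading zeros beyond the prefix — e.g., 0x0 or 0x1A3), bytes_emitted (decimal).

Answer: 1 0x1 3

Derivation:
After char 0 ('c'=28): chars_in_quartet=1 acc=0x1C bytes_emitted=0
After char 1 ('p'=41): chars_in_quartet=2 acc=0x729 bytes_emitted=0
After char 2 ('D'=3): chars_in_quartet=3 acc=0x1CA43 bytes_emitted=0
After char 3 ('m'=38): chars_in_quartet=4 acc=0x7290E6 -> emit 72 90 E6, reset; bytes_emitted=3
After char 4 ('B'=1): chars_in_quartet=1 acc=0x1 bytes_emitted=3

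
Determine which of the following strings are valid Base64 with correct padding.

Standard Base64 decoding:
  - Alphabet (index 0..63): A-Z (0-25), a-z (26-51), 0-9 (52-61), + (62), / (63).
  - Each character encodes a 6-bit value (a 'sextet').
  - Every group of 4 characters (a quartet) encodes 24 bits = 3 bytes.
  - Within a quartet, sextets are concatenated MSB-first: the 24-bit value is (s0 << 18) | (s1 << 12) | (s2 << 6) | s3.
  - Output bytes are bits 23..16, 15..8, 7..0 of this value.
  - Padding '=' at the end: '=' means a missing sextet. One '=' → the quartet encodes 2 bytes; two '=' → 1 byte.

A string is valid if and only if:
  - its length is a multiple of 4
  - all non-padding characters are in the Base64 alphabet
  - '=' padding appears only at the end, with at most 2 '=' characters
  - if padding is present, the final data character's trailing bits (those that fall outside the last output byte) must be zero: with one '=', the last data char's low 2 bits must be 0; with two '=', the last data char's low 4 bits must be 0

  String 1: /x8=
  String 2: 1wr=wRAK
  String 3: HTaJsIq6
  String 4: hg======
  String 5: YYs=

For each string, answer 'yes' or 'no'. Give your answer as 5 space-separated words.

Answer: yes no yes no yes

Derivation:
String 1: '/x8=' → valid
String 2: '1wr=wRAK' → invalid (bad char(s): ['=']; '=' in middle)
String 3: 'HTaJsIq6' → valid
String 4: 'hg======' → invalid (6 pad chars (max 2))
String 5: 'YYs=' → valid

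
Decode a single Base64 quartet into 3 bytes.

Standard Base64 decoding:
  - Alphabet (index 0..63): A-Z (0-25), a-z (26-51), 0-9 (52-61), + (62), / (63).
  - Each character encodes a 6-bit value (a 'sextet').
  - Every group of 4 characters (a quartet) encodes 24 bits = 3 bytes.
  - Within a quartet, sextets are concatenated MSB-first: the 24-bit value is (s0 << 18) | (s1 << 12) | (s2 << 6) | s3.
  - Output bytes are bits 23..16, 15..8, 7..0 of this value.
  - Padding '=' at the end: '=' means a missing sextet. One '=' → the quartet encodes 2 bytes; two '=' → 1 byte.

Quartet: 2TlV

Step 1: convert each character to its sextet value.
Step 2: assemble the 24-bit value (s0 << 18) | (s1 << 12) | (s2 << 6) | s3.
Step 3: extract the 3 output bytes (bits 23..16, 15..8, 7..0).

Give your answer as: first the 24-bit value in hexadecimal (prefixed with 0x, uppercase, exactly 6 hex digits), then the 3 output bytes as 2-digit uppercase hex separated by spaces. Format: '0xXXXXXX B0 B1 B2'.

Sextets: 2=54, T=19, l=37, V=21
24-bit: (54<<18) | (19<<12) | (37<<6) | 21
      = 0xD80000 | 0x013000 | 0x000940 | 0x000015
      = 0xD93955
Bytes: (v>>16)&0xFF=D9, (v>>8)&0xFF=39, v&0xFF=55

Answer: 0xD93955 D9 39 55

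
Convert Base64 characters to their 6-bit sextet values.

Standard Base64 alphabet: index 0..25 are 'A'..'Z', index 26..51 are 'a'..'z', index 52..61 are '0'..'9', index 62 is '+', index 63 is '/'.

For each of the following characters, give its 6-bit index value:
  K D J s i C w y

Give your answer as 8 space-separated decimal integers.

Answer: 10 3 9 44 34 2 48 50

Derivation:
'K': A..Z range, ord('K') − ord('A') = 10
'D': A..Z range, ord('D') − ord('A') = 3
'J': A..Z range, ord('J') − ord('A') = 9
's': a..z range, 26 + ord('s') − ord('a') = 44
'i': a..z range, 26 + ord('i') − ord('a') = 34
'C': A..Z range, ord('C') − ord('A') = 2
'w': a..z range, 26 + ord('w') − ord('a') = 48
'y': a..z range, 26 + ord('y') − ord('a') = 50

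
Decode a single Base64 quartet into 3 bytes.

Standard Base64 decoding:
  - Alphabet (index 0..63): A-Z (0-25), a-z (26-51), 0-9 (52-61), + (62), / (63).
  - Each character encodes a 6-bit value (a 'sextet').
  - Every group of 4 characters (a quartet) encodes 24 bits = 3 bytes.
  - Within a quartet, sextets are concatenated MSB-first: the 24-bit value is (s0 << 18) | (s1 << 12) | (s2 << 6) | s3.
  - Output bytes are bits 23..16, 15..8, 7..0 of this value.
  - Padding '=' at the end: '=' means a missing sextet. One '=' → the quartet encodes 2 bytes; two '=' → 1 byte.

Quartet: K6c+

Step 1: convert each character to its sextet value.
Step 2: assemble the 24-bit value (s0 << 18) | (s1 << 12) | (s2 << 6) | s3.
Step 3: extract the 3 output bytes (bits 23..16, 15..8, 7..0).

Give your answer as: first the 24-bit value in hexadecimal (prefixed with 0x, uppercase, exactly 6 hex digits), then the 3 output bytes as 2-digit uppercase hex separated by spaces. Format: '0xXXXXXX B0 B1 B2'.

Sextets: K=10, 6=58, c=28, +=62
24-bit: (10<<18) | (58<<12) | (28<<6) | 62
      = 0x280000 | 0x03A000 | 0x000700 | 0x00003E
      = 0x2BA73E
Bytes: (v>>16)&0xFF=2B, (v>>8)&0xFF=A7, v&0xFF=3E

Answer: 0x2BA73E 2B A7 3E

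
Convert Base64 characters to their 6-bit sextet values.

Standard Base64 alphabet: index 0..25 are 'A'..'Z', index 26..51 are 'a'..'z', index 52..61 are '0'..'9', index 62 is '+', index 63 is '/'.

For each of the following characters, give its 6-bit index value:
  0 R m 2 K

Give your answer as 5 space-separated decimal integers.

'0': 0..9 range, 52 + ord('0') − ord('0') = 52
'R': A..Z range, ord('R') − ord('A') = 17
'm': a..z range, 26 + ord('m') − ord('a') = 38
'2': 0..9 range, 52 + ord('2') − ord('0') = 54
'K': A..Z range, ord('K') − ord('A') = 10

Answer: 52 17 38 54 10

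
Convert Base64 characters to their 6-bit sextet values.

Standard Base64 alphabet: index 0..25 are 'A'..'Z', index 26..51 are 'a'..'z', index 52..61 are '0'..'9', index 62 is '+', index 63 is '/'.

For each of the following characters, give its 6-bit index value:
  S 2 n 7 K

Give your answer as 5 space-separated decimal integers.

Answer: 18 54 39 59 10

Derivation:
'S': A..Z range, ord('S') − ord('A') = 18
'2': 0..9 range, 52 + ord('2') − ord('0') = 54
'n': a..z range, 26 + ord('n') − ord('a') = 39
'7': 0..9 range, 52 + ord('7') − ord('0') = 59
'K': A..Z range, ord('K') − ord('A') = 10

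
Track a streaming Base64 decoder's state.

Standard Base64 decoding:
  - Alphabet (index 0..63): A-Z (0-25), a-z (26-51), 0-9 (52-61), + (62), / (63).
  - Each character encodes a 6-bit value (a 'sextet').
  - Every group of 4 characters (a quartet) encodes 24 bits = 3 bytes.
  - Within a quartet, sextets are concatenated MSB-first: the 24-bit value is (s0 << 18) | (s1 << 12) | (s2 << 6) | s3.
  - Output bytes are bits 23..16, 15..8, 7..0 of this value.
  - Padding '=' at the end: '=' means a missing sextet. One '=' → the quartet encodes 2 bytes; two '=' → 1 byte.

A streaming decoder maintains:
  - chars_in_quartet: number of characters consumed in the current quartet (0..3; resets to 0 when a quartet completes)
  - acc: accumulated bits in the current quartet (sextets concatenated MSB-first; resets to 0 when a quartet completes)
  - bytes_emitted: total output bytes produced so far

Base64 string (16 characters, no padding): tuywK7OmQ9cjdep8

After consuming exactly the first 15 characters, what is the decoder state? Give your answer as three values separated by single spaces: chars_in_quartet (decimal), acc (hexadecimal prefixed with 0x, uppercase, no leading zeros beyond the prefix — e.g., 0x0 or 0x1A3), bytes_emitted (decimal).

Answer: 3 0x1D7A9 9

Derivation:
After char 0 ('t'=45): chars_in_quartet=1 acc=0x2D bytes_emitted=0
After char 1 ('u'=46): chars_in_quartet=2 acc=0xB6E bytes_emitted=0
After char 2 ('y'=50): chars_in_quartet=3 acc=0x2DBB2 bytes_emitted=0
After char 3 ('w'=48): chars_in_quartet=4 acc=0xB6ECB0 -> emit B6 EC B0, reset; bytes_emitted=3
After char 4 ('K'=10): chars_in_quartet=1 acc=0xA bytes_emitted=3
After char 5 ('7'=59): chars_in_quartet=2 acc=0x2BB bytes_emitted=3
After char 6 ('O'=14): chars_in_quartet=3 acc=0xAECE bytes_emitted=3
After char 7 ('m'=38): chars_in_quartet=4 acc=0x2BB3A6 -> emit 2B B3 A6, reset; bytes_emitted=6
After char 8 ('Q'=16): chars_in_quartet=1 acc=0x10 bytes_emitted=6
After char 9 ('9'=61): chars_in_quartet=2 acc=0x43D bytes_emitted=6
After char 10 ('c'=28): chars_in_quartet=3 acc=0x10F5C bytes_emitted=6
After char 11 ('j'=35): chars_in_quartet=4 acc=0x43D723 -> emit 43 D7 23, reset; bytes_emitted=9
After char 12 ('d'=29): chars_in_quartet=1 acc=0x1D bytes_emitted=9
After char 13 ('e'=30): chars_in_quartet=2 acc=0x75E bytes_emitted=9
After char 14 ('p'=41): chars_in_quartet=3 acc=0x1D7A9 bytes_emitted=9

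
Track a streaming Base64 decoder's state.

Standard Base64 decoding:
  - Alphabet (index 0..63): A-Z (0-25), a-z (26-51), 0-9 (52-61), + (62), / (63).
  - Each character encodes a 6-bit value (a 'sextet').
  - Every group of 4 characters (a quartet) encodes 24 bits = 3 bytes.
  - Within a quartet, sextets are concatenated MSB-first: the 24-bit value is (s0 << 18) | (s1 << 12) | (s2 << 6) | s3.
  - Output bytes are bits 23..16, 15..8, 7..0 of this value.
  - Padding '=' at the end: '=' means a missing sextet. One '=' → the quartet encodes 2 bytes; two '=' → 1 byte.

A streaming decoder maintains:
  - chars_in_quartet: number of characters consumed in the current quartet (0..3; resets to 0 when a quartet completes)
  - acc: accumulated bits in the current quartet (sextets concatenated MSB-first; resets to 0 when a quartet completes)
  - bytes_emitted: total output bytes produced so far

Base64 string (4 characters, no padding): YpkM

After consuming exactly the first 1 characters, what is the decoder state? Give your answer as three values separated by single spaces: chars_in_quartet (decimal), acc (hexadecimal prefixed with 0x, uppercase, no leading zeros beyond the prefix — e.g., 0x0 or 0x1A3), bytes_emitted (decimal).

After char 0 ('Y'=24): chars_in_quartet=1 acc=0x18 bytes_emitted=0

Answer: 1 0x18 0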